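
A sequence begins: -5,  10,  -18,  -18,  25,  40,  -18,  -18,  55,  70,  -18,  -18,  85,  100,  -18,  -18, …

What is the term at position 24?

-18

Reading positions in blocks of 4 reveals the pattern AABB — 2 tracks woven together.
Track A is -5, 10, 25, 40, 55, 70, 85, 100, which is linear: a_n = -20 + 15·n.
Track B is -18, -18, -18, -18, -18, -18, -18, -18, which is constant -18.
Term 24 comes from track B (its 12th entry): -18.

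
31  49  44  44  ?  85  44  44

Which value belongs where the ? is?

67

Reading positions in blocks of 4 reveals the pattern AABB — 2 tracks woven together.
Subsequence A is 31, 49, ?, 85, which is linear: a_n = 13 + 18·n.
Subsequence B is 44, 44, 44, 44, which is the constant sequence 44.
The gap is subsequence A's term 3; the rule gives 67.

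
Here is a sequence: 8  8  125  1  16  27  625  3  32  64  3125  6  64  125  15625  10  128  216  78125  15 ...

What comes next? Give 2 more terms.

256, 343

Read the sequence 4 terms at a time; column i is its own pattern.
Subsequence A is 8, 16, 32, 64, 128, which is geometric with ratio 2.
Subsequence B is 8, 27, 64, 125, 216, which is the cubes 2³, 3³, 4³, ….
Subsequence C is 125, 625, 3125, 15625, 78125, which is powers 5^3, 5^4, 5^5, ….
Subsequence D is 1, 3, 6, 10, 15, which is the triangular numbers T_1, T_2, ….
Term 21 comes from subsequence A (its 6th entry): 256.
Term 22 comes from subsequence B (its 6th entry): 343.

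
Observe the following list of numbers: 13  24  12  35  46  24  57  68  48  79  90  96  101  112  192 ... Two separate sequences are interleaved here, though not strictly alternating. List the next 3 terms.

123, 134, 384

The slot pattern repeats as AAB (period 3), so there are 2 interleaved tracks.
Stream A: 13, 24, 35, 46, 57, 68, 79, 90, 101, 112 — linear: a_n = 2 + 11·n.
Stream B: 12, 24, 48, 96, 192 — multiplying by 2 each time.
Term 16 comes from stream A (its 11th entry): 123.
Position 17 → stream A, term 12 = 134.
The 18th slot belongs to stream B; its 6th term is 384.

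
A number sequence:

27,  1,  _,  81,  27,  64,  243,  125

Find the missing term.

Reading positions in blocks of 3 reveals the pattern ABB — 2 tracks woven together.
Subsequence A: 27, 81, 243 — powers 3^3, 3^4, 3^5, ….
Subsequence B: 1, ?, 27, 64, 125 — the cubes 1³, 2³, 3³, ….
Subsequence B's pattern makes the blank 8.

8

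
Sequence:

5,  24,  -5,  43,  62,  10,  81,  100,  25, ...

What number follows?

Reading positions in blocks of 3 reveals the pattern AAB — 2 tracks woven together.
Stream A: 5, 24, 43, 62, 81, 100 (arithmetic, step +19).
Stream B: -5, 10, 25 (arithmetic with common difference +15).
The 10th slot belongs to stream A; its 7th term is 119.

119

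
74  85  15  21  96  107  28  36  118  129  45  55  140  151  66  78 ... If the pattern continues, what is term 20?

105

The slot pattern repeats as AABB (period 4), so there are 2 interleaved tracks.
Track A = 74, 85, 96, 107, 118, 129, 140, 151: adding 11 each time.
Track B = 15, 21, 28, 36, 45, 55, 66, 78: triangular numbers starting at T_5.
Term 20 comes from track B (its 10th entry): 105.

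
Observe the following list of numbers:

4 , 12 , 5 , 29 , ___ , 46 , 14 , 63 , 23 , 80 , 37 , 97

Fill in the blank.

9

Positions 1, 3, 5, … form one subsequence and positions 2, 4, 6, … form another.
Subsequence A: 4, 5, ?, 14, 23, 37. Each term equals the sum of the previous two.
Subsequence B: 12, 29, 46, 63, 80, 97. Arithmetic with common difference +17.
Subsequence A's pattern makes the blank 9.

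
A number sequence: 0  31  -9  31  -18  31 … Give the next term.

Split by position mod 2 into 2 tracks.
Subsequence A: 0, -9, -18 (linear: a_n = 9 − 9·n).
Subsequence B: 31, 31, 31 (constant 31).
Position 7 → subsequence A, term 4 = -27.

-27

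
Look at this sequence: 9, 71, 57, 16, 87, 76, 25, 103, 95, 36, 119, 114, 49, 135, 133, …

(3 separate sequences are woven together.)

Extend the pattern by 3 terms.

Split by position mod 3: positions 1, 4, 7, … form one track, and each other residue class forms its own.
Stream A: 9, 16, 25, 36, 49 (consecutive squares n² from n = 3).
Stream B: 71, 87, 103, 119, 135 (linear: a_n = 55 + 16·n).
Stream C: 57, 76, 95, 114, 133 (linear: a_n = 38 + 19·n).
Term 16 comes from stream A (its 6th entry): 64.
Term 17 comes from stream B (its 6th entry): 151.
Position 18 falls in stream C as its term 6, giving 152.

64, 151, 152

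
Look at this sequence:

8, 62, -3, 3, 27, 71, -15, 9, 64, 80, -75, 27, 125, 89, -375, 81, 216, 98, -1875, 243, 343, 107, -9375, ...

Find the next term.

729

Split by position mod 4: positions 1, 5, 9, … form one track, and each other residue class forms its own.
Stream A: 8, 27, 64, 125, 216, 343 — the cubes 2³, 3³, 4³, ….
Stream B: 62, 71, 80, 89, 98, 107 — linear: a_n = 53 + 9·n.
Stream C: -3, -15, -75, -375, -1875, -9375 — a geometric progression (common ratio 5).
Stream D: 3, 9, 27, 81, 243 — powers of 3.
Term 24 comes from stream D (its 6th entry): 729.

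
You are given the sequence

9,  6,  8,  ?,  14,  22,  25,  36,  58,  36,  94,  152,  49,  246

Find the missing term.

16

Positions follow the repeating pattern ABB; grouping by letter gives 2 tracks.
Stream A is 9, ?, 25, 36, 49, which is perfect squares starting at 3².
Stream B is 6, 8, 14, 22, 36, 58, 94, 152, 246, which is each term equals the sum of the previous two.
The gap is stream A's term 2; the rule gives 16.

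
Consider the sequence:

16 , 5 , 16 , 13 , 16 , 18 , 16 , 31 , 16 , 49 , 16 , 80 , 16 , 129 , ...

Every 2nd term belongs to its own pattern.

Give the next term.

16

Positions 1, 3, 5, … form one subsequence and positions 2, 4, 6, … form another.
Track A: 16, 16, 16, 16, 16, 16, 16 — always 16.
Track B: 5, 13, 18, 31, 49, 80, 129 — Fibonacci-style (each term is the sum of the two before it).
Position 15 falls in track A as its term 8, giving 16.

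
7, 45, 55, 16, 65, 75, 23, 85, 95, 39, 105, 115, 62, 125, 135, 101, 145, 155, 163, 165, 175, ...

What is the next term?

Positions follow the repeating pattern ABB; grouping by letter gives 2 tracks.
Stream A: 7, 16, 23, 39, 62, 101, 163 — each term equals the sum of the previous two.
Stream B: 45, 55, 65, 75, 85, 95, 105, 115, 125, 135, 145, 155, 165, 175 — arithmetic, step +10.
Position 22 falls in stream A as its term 8, giving 264.

264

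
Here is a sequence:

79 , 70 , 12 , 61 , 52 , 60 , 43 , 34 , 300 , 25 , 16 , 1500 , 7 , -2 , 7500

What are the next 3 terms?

Positions follow the repeating pattern AAB; grouping by letter gives 2 tracks.
Stream A = 79, 70, 61, 52, 43, 34, 25, 16, 7, -2: arithmetic with common difference −9.
Stream B = 12, 60, 300, 1500, 7500: geometric, ×5 each step.
The 16th slot belongs to stream A; its 11th term is -11.
Position 17 → stream A, term 12 = -20.
Position 18 falls in stream B as its term 6, giving 37500.

-11, -20, 37500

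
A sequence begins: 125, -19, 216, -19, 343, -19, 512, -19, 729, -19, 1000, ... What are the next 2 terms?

Taking every 2nd term gives 2 separate tracks.
Track A: 125, 216, 343, 512, 729, 1000. Consecutive cubes n³ from n = 5.
Track B: -19, -19, -19, -19, -19. Constant -19.
Position 12 → track B, term 6 = -19.
Position 13 → track A, term 7 = 1331.

-19, 1331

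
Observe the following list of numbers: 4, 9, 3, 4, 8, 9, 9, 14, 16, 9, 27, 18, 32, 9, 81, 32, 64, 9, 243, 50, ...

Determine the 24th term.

82

The terms cycle through 4 interleaved subsequences.
Stream A: 4, 8, 16, 32, 64 (powers of 2).
Stream B: 9, 9, 9, 9, 9 (always 9).
Stream C: 3, 9, 27, 81, 243 (geometric with ratio 3).
Stream D: 4, 14, 18, 32, 50 (each term equals the sum of the previous two).
The 24th slot belongs to stream D; its 6th term is 82.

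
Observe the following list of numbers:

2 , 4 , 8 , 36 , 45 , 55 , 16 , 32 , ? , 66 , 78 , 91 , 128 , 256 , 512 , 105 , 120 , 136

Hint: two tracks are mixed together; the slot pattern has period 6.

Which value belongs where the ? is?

The slot pattern repeats as AAABBB (period 6), so there are 2 interleaved tracks.
Track A: 2, 4, 8, 16, 32, ?, 128, 256, 512 — multiplying by 2 each time.
Track B: 36, 45, 55, 66, 78, 91, 105, 120, 136 — triangular numbers n(n+1)/2 for n = 8, 9, ….
Filling track A at index 6 by its rule yields 64.

64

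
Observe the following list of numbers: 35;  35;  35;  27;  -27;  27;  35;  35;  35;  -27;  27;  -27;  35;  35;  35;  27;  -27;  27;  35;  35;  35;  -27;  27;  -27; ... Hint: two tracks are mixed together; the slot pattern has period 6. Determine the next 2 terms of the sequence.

35, 35

The slot pattern repeats as AAABBB (period 6), so there are 2 interleaved tracks.
Stream A: 35, 35, 35, 35, 35, 35, 35, 35, 35, 35, 35, 35 (always 35).
Stream B: 27, -27, 27, -27, 27, -27, 27, -27, 27, -27, 27, -27 (alternating ±27).
The 25th slot belongs to stream A; its 13th term is 35.
Position 26 falls in stream A as its term 14, giving 35.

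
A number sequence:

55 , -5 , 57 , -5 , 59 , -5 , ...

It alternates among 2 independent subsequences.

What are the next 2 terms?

Taking every 2nd term gives 2 separate tracks.
Subsequence A = 55, 57, 59: arithmetic, step +2.
Subsequence B = -5, -5, -5: constant -5.
Term 7 comes from subsequence A (its 4th entry): 61.
Position 8 → subsequence B, term 4 = -5.

61, -5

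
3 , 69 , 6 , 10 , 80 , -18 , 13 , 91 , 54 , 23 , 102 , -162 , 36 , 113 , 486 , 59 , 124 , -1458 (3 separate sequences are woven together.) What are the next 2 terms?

95, 135

Taking every 3rd term gives 3 separate tracks.
Subsequence A: 3, 10, 13, 23, 36, 59. A Fibonacci-like recurrence a_n = a_{n-1} + a_{n-2}.
Subsequence B: 69, 80, 91, 102, 113, 124. Adding 11 each time.
Subsequence C: 6, -18, 54, -162, 486, -1458. A geometric progression (common ratio -3).
The 19th slot belongs to subsequence A; its 7th term is 95.
Position 20 falls in subsequence B as its term 7, giving 135.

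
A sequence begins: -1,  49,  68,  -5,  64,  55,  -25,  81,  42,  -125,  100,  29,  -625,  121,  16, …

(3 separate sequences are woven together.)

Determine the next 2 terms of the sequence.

Split by position mod 3: positions 1, 4, 7, … form one track, and each other residue class forms its own.
Track A: -1, -5, -25, -125, -625 (a geometric progression (common ratio 5)).
Track B: 49, 64, 81, 100, 121 (the squares 7², 8², 9², …).
Track C: 68, 55, 42, 29, 16 (subtracting 13 each time).
Term 16 comes from track A (its 6th entry): -3125.
Position 17 falls in track B as its term 6, giving 144.

-3125, 144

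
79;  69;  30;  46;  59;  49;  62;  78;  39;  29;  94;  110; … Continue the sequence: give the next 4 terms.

Reading positions in blocks of 4 reveals the pattern AABB — 2 tracks woven together.
Subsequence A: 79, 69, 59, 49, 39, 29 (arithmetic, step −10).
Subsequence B: 30, 46, 62, 78, 94, 110 (linear: a_n = 14 + 16·n).
The 13th slot belongs to subsequence A; its 7th term is 19.
Position 14 → subsequence A, term 8 = 9.
The 15th slot belongs to subsequence B; its 7th term is 126.
Term 16 comes from subsequence B (its 8th entry): 142.

19, 9, 126, 142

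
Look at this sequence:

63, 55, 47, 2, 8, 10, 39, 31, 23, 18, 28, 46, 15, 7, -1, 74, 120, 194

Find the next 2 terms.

-9, -17

Positions follow the repeating pattern AAABBB; grouping by letter gives 2 tracks.
Track A: 63, 55, 47, 39, 31, 23, 15, 7, -1 — arithmetic with common difference −8.
Track B: 2, 8, 10, 18, 28, 46, 74, 120, 194 — each term equals the sum of the previous two.
Position 19 falls in track A as its term 10, giving -9.
The 20th slot belongs to track A; its 11th term is -17.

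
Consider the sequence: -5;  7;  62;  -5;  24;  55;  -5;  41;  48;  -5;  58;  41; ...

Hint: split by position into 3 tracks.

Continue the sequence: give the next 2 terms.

Split by position mod 3: positions 1, 4, 7, … form one track, and each other residue class forms its own.
Subsequence A: -5, -5, -5, -5. Constant -5.
Subsequence B: 7, 24, 41, 58. Arithmetic with common difference +17.
Subsequence C: 62, 55, 48, 41. Linear: a_n = 69 − 7·n.
The 13th slot belongs to subsequence A; its 5th term is -5.
Term 14 comes from subsequence B (its 5th entry): 75.

-5, 75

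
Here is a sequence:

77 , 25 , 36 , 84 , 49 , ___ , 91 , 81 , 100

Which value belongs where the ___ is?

Positions follow the repeating pattern ABB; grouping by letter gives 2 tracks.
Stream A: 77, 84, 91 — adding 7 each time.
Stream B: 25, 36, 49, ?, 81, 100 — perfect squares starting at 5².
Filling stream B at index 4 by its rule yields 64.

64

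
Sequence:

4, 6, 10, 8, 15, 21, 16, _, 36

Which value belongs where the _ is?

Reading positions in blocks of 3 reveals the pattern ABB — 2 tracks woven together.
Stream A: 4, 8, 16 (powers of 2).
Stream B: 6, 10, 15, 21, ?, 36 (the triangular numbers T_3, T_4, …).
The gap is stream B's term 5; the rule gives 28.

28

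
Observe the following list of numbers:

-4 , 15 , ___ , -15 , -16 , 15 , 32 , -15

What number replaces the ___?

8

The terms cycle through 2 interleaved subsequences.
Track A: -4, ?, -16, 32 — geometric with ratio -2.
Track B: 15, -15, 15, -15 — the oscillation 15·(−1)^(n+1).
The gap is track A's term 2; the rule gives 8.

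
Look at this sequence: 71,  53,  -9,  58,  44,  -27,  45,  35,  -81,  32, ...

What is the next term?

26

Taking every 3rd term gives 3 separate tracks.
Subsequence A: 71, 58, 45, 32 — linear: a_n = 84 − 13·n.
Subsequence B: 53, 44, 35 — subtracting 9 each time.
Subsequence C: -9, -27, -81 — multiplying by 3 each time.
Position 11 falls in subsequence B as its term 4, giving 26.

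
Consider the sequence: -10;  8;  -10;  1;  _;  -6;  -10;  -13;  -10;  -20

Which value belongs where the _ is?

Positions 1, 3, 5, … form one subsequence and positions 2, 4, 6, … form another.
Track A: -10, -10, ?, -10, -10. Constant -10.
Track B: 8, 1, -6, -13, -20. Linear: a_n = 15 − 7·n.
The gap is track A's term 3; the rule gives -10.

-10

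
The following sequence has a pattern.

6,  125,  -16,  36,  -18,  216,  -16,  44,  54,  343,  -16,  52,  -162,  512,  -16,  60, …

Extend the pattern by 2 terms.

Read the sequence 4 terms at a time; column i is its own pattern.
Stream A: 6, -18, 54, -162 (multiplying by -3 each time).
Stream B: 125, 216, 343, 512 (the cubes 5³, 6³, 7³, …).
Stream C: -16, -16, -16, -16 (constant -16).
Stream D: 36, 44, 52, 60 (arithmetic with common difference +8).
Position 17 falls in stream A as its term 5, giving 486.
Term 18 comes from stream B (its 5th entry): 729.

486, 729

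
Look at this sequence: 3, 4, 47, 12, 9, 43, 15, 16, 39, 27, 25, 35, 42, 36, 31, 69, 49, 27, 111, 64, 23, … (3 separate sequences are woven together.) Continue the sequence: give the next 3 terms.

180, 81, 19

Split by position mod 3 into 3 tracks.
Subsequence A is 3, 12, 15, 27, 42, 69, 111, which is each term equals the sum of the previous two.
Subsequence B is 4, 9, 16, 25, 36, 49, 64, which is the squares 2², 3², 4², ….
Subsequence C is 47, 43, 39, 35, 31, 27, 23, which is arithmetic, step −4.
Position 22 falls in subsequence A as its term 8, giving 180.
Term 23 comes from subsequence B (its 8th entry): 81.
Term 24 comes from subsequence C (its 8th entry): 19.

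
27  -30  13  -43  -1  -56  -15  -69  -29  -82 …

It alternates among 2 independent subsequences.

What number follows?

-43

Odd-indexed and even-indexed terms follow separate rules.
Subsequence A is 27, 13, -1, -15, -29, which is subtracting 14 each time.
Subsequence B is -30, -43, -56, -69, -82, which is subtracting 13 each time.
Position 11 → subsequence A, term 6 = -43.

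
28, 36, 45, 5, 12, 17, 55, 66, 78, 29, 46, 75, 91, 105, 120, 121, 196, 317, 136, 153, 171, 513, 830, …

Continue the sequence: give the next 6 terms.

The slot pattern repeats as AAABBB (period 6), so there are 2 interleaved tracks.
Track A = 28, 36, 45, 55, 66, 78, 91, 105, 120, 136, 153, 171: triangular numbers n(n+1)/2 for n = 7, 8, ….
Track B = 5, 12, 17, 29, 46, 75, 121, 196, 317, 513, 830: each term equals the sum of the previous two.
The 24th slot belongs to track B; its 12th term is 1343.
Term 25 comes from track A (its 13th entry): 190.
Position 26 → track A, term 14 = 210.
Position 27 → track A, term 15 = 231.
The 28th slot belongs to track B; its 13th term is 2173.
The 29th slot belongs to track B; its 14th term is 3516.

1343, 190, 210, 231, 2173, 3516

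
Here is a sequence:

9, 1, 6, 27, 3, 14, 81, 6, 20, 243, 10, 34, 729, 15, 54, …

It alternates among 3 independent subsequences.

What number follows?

2187

Split by position mod 3: positions 1, 4, 7, … form one track, and each other residue class forms its own.
Subsequence A: 9, 27, 81, 243, 729 (successive powers of 3).
Subsequence B: 1, 3, 6, 10, 15 (triangular numbers n(n+1)/2 for n = 1, 2, …).
Subsequence C: 6, 14, 20, 34, 54 (each term equals the sum of the previous two).
Position 16 falls in subsequence A as its term 6, giving 2187.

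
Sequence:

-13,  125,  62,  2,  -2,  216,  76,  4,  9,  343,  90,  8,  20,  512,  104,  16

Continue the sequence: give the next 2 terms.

31, 729

Split by position mod 4 into 4 tracks.
Subsequence A = -13, -2, 9, 20: adding 11 each time.
Subsequence B = 125, 216, 343, 512: the cubes 5³, 6³, 7³, ….
Subsequence C = 62, 76, 90, 104: arithmetic with common difference +14.
Subsequence D = 2, 4, 8, 16: successive powers of 2.
The 17th slot belongs to subsequence A; its 5th term is 31.
The 18th slot belongs to subsequence B; its 5th term is 729.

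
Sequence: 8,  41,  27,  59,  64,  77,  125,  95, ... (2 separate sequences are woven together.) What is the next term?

216

Odd-indexed and even-indexed terms follow separate rules.
Track A: 8, 27, 64, 125 — perfect cubes starting at 2³.
Track B: 41, 59, 77, 95 — arithmetic, step +18.
Position 9 → track A, term 5 = 216.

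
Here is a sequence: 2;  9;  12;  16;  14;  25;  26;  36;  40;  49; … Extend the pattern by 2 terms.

Split by position mod 2 into 2 tracks.
Subsequence A: 2, 12, 14, 26, 40 (Fibonacci-style (each term is the sum of the two before it)).
Subsequence B: 9, 16, 25, 36, 49 (the squares 3², 4², 5², …).
Position 11 falls in subsequence A as its term 6, giving 66.
Position 12 → subsequence B, term 6 = 64.

66, 64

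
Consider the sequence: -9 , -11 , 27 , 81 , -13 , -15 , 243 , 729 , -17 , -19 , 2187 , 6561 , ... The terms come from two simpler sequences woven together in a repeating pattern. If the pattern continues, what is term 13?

Reading positions in blocks of 4 reveals the pattern AABB — 2 tracks woven together.
Stream A is -9, -11, -13, -15, -17, -19, which is linear: a_n = -7 − 2·n.
Stream B is 27, 81, 243, 729, 2187, 6561, which is successive powers of 3.
Position 13 → stream A, term 7 = -21.

-21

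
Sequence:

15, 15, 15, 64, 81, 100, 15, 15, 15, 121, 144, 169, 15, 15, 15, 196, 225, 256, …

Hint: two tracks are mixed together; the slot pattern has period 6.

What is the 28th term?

400

Positions follow the repeating pattern AAABBB; grouping by letter gives 2 tracks.
Stream A is 15, 15, 15, 15, 15, 15, 15, 15, 15, which is the constant sequence 15.
Stream B is 64, 81, 100, 121, 144, 169, 196, 225, 256, which is consecutive squares n² from n = 8.
The 28th slot belongs to stream B; its 13th term is 400.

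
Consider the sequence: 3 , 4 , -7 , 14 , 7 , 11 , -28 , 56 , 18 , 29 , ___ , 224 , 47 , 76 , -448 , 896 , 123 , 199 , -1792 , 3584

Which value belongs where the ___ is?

-112

Reading positions in blocks of 4 reveals the pattern AABB — 2 tracks woven together.
Stream A = 3, 4, 7, 11, 18, 29, 47, 76, 123, 199: each term equals the sum of the previous two.
Stream B = -7, 14, -28, 56, ?, 224, -448, 896, -1792, 3584: a geometric progression (common ratio -2).
Stream B's pattern makes the blank -112.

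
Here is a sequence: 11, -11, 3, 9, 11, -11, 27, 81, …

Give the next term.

Reading positions in blocks of 4 reveals the pattern AABB — 2 tracks woven together.
Subsequence A: 11, -11, 11, -11 — the oscillation 11·(−1)^(n+1).
Subsequence B: 3, 9, 27, 81 — powers of 3.
The 9th slot belongs to subsequence A; its 5th term is 11.

11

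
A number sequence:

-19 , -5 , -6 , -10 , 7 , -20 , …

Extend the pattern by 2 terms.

20, -40

Split by position mod 2 into 2 tracks.
Stream A: -19, -6, 7 — arithmetic, step +13.
Stream B: -5, -10, -20 — multiplying by 2 each time.
Position 7 falls in stream A as its term 4, giving 20.
Position 8 falls in stream B as its term 4, giving -40.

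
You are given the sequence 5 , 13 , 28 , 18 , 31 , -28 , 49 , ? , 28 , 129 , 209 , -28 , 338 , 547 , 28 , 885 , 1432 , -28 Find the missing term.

Positions follow the repeating pattern AAB; grouping by letter gives 2 tracks.
Track A is 5, 13, 18, 31, 49, ?, 129, 209, 338, 547, 885, 1432, which is Fibonacci-style (each term is the sum of the two before it).
Track B is 28, -28, 28, -28, 28, -28, which is alternating ±28.
Track A's pattern makes the blank 80.

80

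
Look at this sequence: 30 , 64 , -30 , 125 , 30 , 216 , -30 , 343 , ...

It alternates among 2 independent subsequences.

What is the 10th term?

Taking every 2nd term gives 2 separate tracks.
Track A is 30, -30, 30, -30, which is alternating ±30.
Track B is 64, 125, 216, 343, which is consecutive cubes n³ from n = 4.
Term 10 comes from track B (its 5th entry): 512.

512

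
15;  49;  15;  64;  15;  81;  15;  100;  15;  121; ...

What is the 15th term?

Split by position mod 2 into 2 tracks.
Subsequence A: 15, 15, 15, 15, 15 — always 15.
Subsequence B: 49, 64, 81, 100, 121 — the squares 7², 8², 9², ….
Position 15 → subsequence A, term 8 = 15.

15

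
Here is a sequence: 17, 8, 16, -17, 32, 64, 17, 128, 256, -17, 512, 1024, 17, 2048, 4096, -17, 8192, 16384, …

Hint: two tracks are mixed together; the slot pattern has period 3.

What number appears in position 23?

131072

Positions follow the repeating pattern ABB; grouping by letter gives 2 tracks.
Track A: 17, -17, 17, -17, 17, -17 — oscillating between 17 and -17.
Track B: 8, 16, 32, 64, 128, 256, 512, 1024, 2048, 4096, 8192, 16384 — successive powers of 2.
Position 23 → track B, term 15 = 131072.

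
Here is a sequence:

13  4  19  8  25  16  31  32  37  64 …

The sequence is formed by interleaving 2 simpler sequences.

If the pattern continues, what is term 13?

Positions 1, 3, 5, … form one subsequence and positions 2, 4, 6, … form another.
Track A = 13, 19, 25, 31, 37: arithmetic, step +6.
Track B = 4, 8, 16, 32, 64: powers 2^2, 2^3, 2^4, ….
Position 13 → track A, term 7 = 49.

49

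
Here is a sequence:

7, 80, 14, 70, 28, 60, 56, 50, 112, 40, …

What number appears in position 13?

448

The terms cycle through 2 interleaved subsequences.
Stream A: 7, 14, 28, 56, 112 (geometric, ×2 each step).
Stream B: 80, 70, 60, 50, 40 (subtracting 10 each time).
Position 13 → stream A, term 7 = 448.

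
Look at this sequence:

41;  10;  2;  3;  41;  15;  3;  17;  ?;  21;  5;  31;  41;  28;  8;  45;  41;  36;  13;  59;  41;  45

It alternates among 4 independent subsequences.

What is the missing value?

Taking every 4th term gives 4 separate tracks.
Stream A: 41, 41, ?, 41, 41, 41. The constant sequence 41.
Stream B: 10, 15, 21, 28, 36, 45. Triangular numbers starting at T_4.
Stream C: 2, 3, 5, 8, 13. Fibonacci-style (each term is the sum of the two before it).
Stream D: 3, 17, 31, 45, 59. Linear: a_n = -11 + 14·n.
The gap is stream A's term 3; the rule gives 41.

41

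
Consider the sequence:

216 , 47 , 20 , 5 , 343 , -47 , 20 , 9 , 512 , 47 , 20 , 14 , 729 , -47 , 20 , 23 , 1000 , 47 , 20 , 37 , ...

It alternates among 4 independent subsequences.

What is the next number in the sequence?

1331

Split by position mod 4 into 4 tracks.
Track A is 216, 343, 512, 729, 1000, which is perfect cubes starting at 6³.
Track B is 47, -47, 47, -47, 47, which is alternating ±47.
Track C is 20, 20, 20, 20, 20, which is always 20.
Track D is 5, 9, 14, 23, 37, which is Fibonacci-style (each term is the sum of the two before it).
Position 21 → track A, term 6 = 1331.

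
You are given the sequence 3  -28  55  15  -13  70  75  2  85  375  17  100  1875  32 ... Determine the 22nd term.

234375

Split by position mod 3 into 3 tracks.
Stream A: 3, 15, 75, 375, 1875. Multiplying by 5 each time.
Stream B: -28, -13, 2, 17, 32. Arithmetic, step +15.
Stream C: 55, 70, 85, 100. Arithmetic, step +15.
The 22nd slot belongs to stream A; its 8th term is 234375.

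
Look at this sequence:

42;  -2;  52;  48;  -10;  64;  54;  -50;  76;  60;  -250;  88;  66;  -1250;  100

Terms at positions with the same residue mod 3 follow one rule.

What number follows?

Split by position mod 3 into 3 tracks.
Track A: 42, 48, 54, 60, 66. Arithmetic with common difference +6.
Track B: -2, -10, -50, -250, -1250. Geometric with ratio 5.
Track C: 52, 64, 76, 88, 100. Arithmetic, step +12.
The 16th slot belongs to track A; its 6th term is 72.

72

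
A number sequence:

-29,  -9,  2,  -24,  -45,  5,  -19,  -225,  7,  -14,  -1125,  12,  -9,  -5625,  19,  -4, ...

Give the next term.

-28125

Split by position mod 3: positions 1, 4, 7, … form one track, and each other residue class forms its own.
Subsequence A: -29, -24, -19, -14, -9, -4 — arithmetic, step +5.
Subsequence B: -9, -45, -225, -1125, -5625 — a geometric progression (common ratio 5).
Subsequence C: 2, 5, 7, 12, 19 — each term equals the sum of the previous two.
Position 17 falls in subsequence B as its term 6, giving -28125.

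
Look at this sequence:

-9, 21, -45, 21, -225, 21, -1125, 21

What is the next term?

-5625

Odd-indexed and even-indexed terms follow separate rules.
Subsequence A: -9, -45, -225, -1125 (geometric with ratio 5).
Subsequence B: 21, 21, 21, 21 (the constant sequence 21).
Position 9 → subsequence A, term 5 = -5625.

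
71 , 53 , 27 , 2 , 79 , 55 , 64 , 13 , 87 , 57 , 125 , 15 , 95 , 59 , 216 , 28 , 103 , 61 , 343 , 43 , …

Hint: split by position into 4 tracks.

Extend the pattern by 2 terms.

111, 63

Read the sequence 4 terms at a time; column i is its own pattern.
Track A: 71, 79, 87, 95, 103. Adding 8 each time.
Track B: 53, 55, 57, 59, 61. Arithmetic, step +2.
Track C: 27, 64, 125, 216, 343. The cubes 3³, 4³, 5³, ….
Track D: 2, 13, 15, 28, 43. Each term equals the sum of the previous two.
Position 21 falls in track A as its term 6, giving 111.
Position 22 → track B, term 6 = 63.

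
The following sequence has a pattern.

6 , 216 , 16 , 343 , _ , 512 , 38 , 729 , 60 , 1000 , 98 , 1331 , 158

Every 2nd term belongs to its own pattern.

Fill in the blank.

22

Odd-indexed and even-indexed terms follow separate rules.
Stream A: 6, 16, ?, 38, 60, 98, 158 — each term equals the sum of the previous two.
Stream B: 216, 343, 512, 729, 1000, 1331 — the cubes 6³, 7³, 8³, ….
The gap is stream A's term 3; the rule gives 22.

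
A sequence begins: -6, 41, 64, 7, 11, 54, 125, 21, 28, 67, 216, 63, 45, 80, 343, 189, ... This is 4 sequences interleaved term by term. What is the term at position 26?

Split by position mod 4 into 4 tracks.
Subsequence A: -6, 11, 28, 45 (arithmetic with common difference +17).
Subsequence B: 41, 54, 67, 80 (arithmetic, step +13).
Subsequence C: 64, 125, 216, 343 (consecutive cubes n³ from n = 4).
Subsequence D: 7, 21, 63, 189 (geometric with ratio 3).
Term 26 comes from subsequence B (its 7th entry): 119.

119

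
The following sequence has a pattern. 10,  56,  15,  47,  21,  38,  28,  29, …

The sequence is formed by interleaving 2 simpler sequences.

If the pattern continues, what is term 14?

Split by position mod 2 into 2 tracks.
Track A: 10, 15, 21, 28 — the triangular numbers T_4, T_5, ….
Track B: 56, 47, 38, 29 — arithmetic, step −9.
Position 14 → track B, term 7 = 2.

2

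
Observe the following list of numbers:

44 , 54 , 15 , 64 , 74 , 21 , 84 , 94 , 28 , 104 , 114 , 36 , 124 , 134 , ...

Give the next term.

Reading positions in blocks of 3 reveals the pattern AAB — 2 tracks woven together.
Subsequence A: 44, 54, 64, 74, 84, 94, 104, 114, 124, 134 (arithmetic with common difference +10).
Subsequence B: 15, 21, 28, 36 (the triangular numbers T_5, T_6, …).
Position 15 → subsequence B, term 5 = 45.

45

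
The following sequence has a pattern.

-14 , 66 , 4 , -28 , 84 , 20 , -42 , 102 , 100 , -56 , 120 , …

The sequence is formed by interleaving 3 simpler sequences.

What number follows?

Read the sequence 3 terms at a time; column i is its own pattern.
Stream A is -14, -28, -42, -56, which is linear: a_n = −14·n.
Stream B is 66, 84, 102, 120, which is arithmetic, step +18.
Stream C is 4, 20, 100, which is a geometric progression (common ratio 5).
Position 12 falls in stream C as its term 4, giving 500.

500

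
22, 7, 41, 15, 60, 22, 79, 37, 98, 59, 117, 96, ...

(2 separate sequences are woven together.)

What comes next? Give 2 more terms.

136, 155

Taking every 2nd term gives 2 separate tracks.
Stream A is 22, 41, 60, 79, 98, 117, which is linear: a_n = 3 + 19·n.
Stream B is 7, 15, 22, 37, 59, 96, which is a Fibonacci-like recurrence a_n = a_{n-1} + a_{n-2}.
Position 13 falls in stream A as its term 7, giving 136.
Position 14 falls in stream B as its term 7, giving 155.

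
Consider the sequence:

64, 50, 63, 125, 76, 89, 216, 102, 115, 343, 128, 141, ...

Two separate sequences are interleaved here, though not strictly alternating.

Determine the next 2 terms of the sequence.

512, 154

The slot pattern repeats as ABB (period 3), so there are 2 interleaved tracks.
Track A: 64, 125, 216, 343 (the cubes 4³, 5³, 6³, …).
Track B: 50, 63, 76, 89, 102, 115, 128, 141 (arithmetic with common difference +13).
Term 13 comes from track A (its 5th entry): 512.
Position 14 falls in track B as its term 9, giving 154.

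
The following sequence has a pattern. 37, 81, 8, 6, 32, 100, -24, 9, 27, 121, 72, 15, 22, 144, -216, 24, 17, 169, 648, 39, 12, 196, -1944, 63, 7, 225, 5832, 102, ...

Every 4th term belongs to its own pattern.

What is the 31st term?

-17496

Taking every 4th term gives 4 separate tracks.
Track A is 37, 32, 27, 22, 17, 12, 7, which is subtracting 5 each time.
Track B is 81, 100, 121, 144, 169, 196, 225, which is perfect squares starting at 9².
Track C is 8, -24, 72, -216, 648, -1944, 5832, which is geometric, ×-3 each step.
Track D is 6, 9, 15, 24, 39, 63, 102, which is a Fibonacci-like recurrence a_n = a_{n-1} + a_{n-2}.
Position 31 → track C, term 8 = -17496.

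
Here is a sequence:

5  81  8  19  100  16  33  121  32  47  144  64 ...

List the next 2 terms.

61, 169

Split by position mod 3 into 3 tracks.
Track A = 5, 19, 33, 47: adding 14 each time.
Track B = 81, 100, 121, 144: perfect squares starting at 9².
Track C = 8, 16, 32, 64: a geometric progression (common ratio 2).
The 13th slot belongs to track A; its 5th term is 61.
The 14th slot belongs to track B; its 5th term is 169.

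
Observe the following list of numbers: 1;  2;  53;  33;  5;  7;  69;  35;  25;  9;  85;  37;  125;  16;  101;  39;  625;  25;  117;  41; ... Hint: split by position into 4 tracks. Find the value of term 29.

78125

Split by position mod 4 into 4 tracks.
Stream A = 1, 5, 25, 125, 625: powers of 5.
Stream B = 2, 7, 9, 16, 25: each term equals the sum of the previous two.
Stream C = 53, 69, 85, 101, 117: adding 16 each time.
Stream D = 33, 35, 37, 39, 41: arithmetic with common difference +2.
Term 29 comes from stream A (its 8th entry): 78125.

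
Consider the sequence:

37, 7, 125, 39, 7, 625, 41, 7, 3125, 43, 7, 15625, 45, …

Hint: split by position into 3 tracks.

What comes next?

Split by position mod 3 into 3 tracks.
Track A: 37, 39, 41, 43, 45 (arithmetic with common difference +2).
Track B: 7, 7, 7, 7 (the constant sequence 7).
Track C: 125, 625, 3125, 15625 (powers of 5).
Position 14 → track B, term 5 = 7.

7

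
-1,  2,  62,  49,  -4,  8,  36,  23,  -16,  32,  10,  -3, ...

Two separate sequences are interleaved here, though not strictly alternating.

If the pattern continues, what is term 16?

The slot pattern repeats as AABB (period 4), so there are 2 interleaved tracks.
Stream A = -1, 2, -4, 8, -16, 32: geometric, ×-2 each step.
Stream B = 62, 49, 36, 23, 10, -3: arithmetic, step −13.
Position 16 falls in stream B as its term 8, giving -29.

-29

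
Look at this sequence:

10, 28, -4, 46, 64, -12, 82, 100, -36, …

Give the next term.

The slot pattern repeats as AAB (period 3), so there are 2 interleaved tracks.
Track A: 10, 28, 46, 64, 82, 100. Arithmetic with common difference +18.
Track B: -4, -12, -36. A geometric progression (common ratio 3).
The 10th slot belongs to track A; its 7th term is 118.

118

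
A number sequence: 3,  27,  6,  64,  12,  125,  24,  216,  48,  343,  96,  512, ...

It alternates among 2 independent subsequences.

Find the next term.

Positions 1, 3, 5, … form one subsequence and positions 2, 4, 6, … form another.
Subsequence A: 3, 6, 12, 24, 48, 96. Geometric, ×2 each step.
Subsequence B: 27, 64, 125, 216, 343, 512. Perfect cubes starting at 3³.
Position 13 → subsequence A, term 7 = 192.

192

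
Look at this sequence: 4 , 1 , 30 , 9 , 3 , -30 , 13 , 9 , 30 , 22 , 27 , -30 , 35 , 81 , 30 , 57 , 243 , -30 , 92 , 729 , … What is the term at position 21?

30

Split by position mod 3 into 3 tracks.
Subsequence A = 4, 9, 13, 22, 35, 57, 92: a Fibonacci-like recurrence a_n = a_{n-1} + a_{n-2}.
Subsequence B = 1, 3, 9, 27, 81, 243, 729: successive powers of 3.
Subsequence C = 30, -30, 30, -30, 30, -30: the oscillation 30·(−1)^(n+1).
The 21st slot belongs to subsequence C; its 7th term is 30.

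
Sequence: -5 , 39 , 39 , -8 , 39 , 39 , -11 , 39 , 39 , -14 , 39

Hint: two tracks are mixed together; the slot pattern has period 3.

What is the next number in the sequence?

39

The slot pattern repeats as ABB (period 3), so there are 2 interleaved tracks.
Subsequence A: -5, -8, -11, -14. Arithmetic, step −3.
Subsequence B: 39, 39, 39, 39, 39, 39, 39. The constant sequence 39.
The 12th slot belongs to subsequence B; its 8th term is 39.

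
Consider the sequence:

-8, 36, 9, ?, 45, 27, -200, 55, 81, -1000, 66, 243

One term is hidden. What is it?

Read the sequence 3 terms at a time; column i is its own pattern.
Stream A: -8, ?, -200, -1000. Geometric, ×5 each step.
Stream B: 36, 45, 55, 66. Triangular numbers starting at T_8.
Stream C: 9, 27, 81, 243. Powers of 3.
So the missing entry in stream A is -40.

-40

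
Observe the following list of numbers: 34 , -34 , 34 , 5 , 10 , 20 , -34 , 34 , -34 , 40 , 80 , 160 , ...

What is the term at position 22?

2560

Positions follow the repeating pattern AAABBB; grouping by letter gives 2 tracks.
Subsequence A = 34, -34, 34, -34, 34, -34: alternating ±34.
Subsequence B = 5, 10, 20, 40, 80, 160: geometric with ratio 2.
Position 22 falls in subsequence B as its term 10, giving 2560.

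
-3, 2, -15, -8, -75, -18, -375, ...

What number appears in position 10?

Taking every 2nd term gives 2 separate tracks.
Stream A: -3, -15, -75, -375 — geometric, ×5 each step.
Stream B: 2, -8, -18 — subtracting 10 each time.
Position 10 → stream B, term 5 = -38.

-38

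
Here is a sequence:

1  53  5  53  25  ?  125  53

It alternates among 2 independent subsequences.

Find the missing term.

Taking every 2nd term gives 2 separate tracks.
Track A is 1, 5, 25, 125, which is geometric, ×5 each step.
Track B is 53, 53, ?, 53, which is always 53.
So the missing entry in track B is 53.

53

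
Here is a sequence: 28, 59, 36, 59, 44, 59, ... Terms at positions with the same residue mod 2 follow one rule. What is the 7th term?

52

Positions 1, 3, 5, … form one subsequence and positions 2, 4, 6, … form another.
Subsequence A: 28, 36, 44. Adding 8 each time.
Subsequence B: 59, 59, 59. Always 59.
The 7th slot belongs to subsequence A; its 4th term is 52.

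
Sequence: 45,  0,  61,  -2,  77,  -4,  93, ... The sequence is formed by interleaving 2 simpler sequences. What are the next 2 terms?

-6, 109

Positions 1, 3, 5, … form one subsequence and positions 2, 4, 6, … form another.
Track A is 45, 61, 77, 93, which is arithmetic with common difference +16.
Track B is 0, -2, -4, which is arithmetic with common difference −2.
Term 8 comes from track B (its 4th entry): -6.
Term 9 comes from track A (its 5th entry): 109.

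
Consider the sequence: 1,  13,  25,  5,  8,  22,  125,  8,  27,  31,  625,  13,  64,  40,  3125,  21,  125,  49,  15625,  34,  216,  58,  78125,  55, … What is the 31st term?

Taking every 4th term gives 4 separate tracks.
Subsequence A = 1, 8, 27, 64, 125, 216: perfect cubes starting at 1³.
Subsequence B = 13, 22, 31, 40, 49, 58: arithmetic with common difference +9.
Subsequence C = 25, 125, 625, 3125, 15625, 78125: powers 5^2, 5^3, 5^4, ….
Subsequence D = 5, 8, 13, 21, 34, 55: a Fibonacci-like recurrence a_n = a_{n-1} + a_{n-2}.
Position 31 falls in subsequence C as its term 8, giving 1953125.

1953125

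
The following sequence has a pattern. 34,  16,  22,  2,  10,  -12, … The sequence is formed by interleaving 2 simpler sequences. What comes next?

-2

Positions 1, 3, 5, … form one subsequence and positions 2, 4, 6, … form another.
Subsequence A: 34, 22, 10. Arithmetic with common difference −12.
Subsequence B: 16, 2, -12. Linear: a_n = 30 − 14·n.
The 7th slot belongs to subsequence A; its 4th term is -2.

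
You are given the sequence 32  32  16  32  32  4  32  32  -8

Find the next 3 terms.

Positions follow the repeating pattern AAB; grouping by letter gives 2 tracks.
Stream A = 32, 32, 32, 32, 32, 32: constant 32.
Stream B = 16, 4, -8: arithmetic, step −12.
Term 10 comes from stream A (its 7th entry): 32.
Position 11 → stream A, term 8 = 32.
Term 12 comes from stream B (its 4th entry): -20.

32, 32, -20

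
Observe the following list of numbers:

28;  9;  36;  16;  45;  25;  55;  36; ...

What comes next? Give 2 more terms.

66, 49

Taking every 2nd term gives 2 separate tracks.
Track A: 28, 36, 45, 55 — the triangular numbers T_7, T_8, ….
Track B: 9, 16, 25, 36 — the squares 3², 4², 5², ….
The 9th slot belongs to track A; its 5th term is 66.
Term 10 comes from track B (its 5th entry): 49.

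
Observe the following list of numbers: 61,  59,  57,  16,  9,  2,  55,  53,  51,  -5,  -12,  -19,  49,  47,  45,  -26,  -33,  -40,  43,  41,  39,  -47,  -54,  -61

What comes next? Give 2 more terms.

37, 35

Positions follow the repeating pattern AAABBB; grouping by letter gives 2 tracks.
Stream A: 61, 59, 57, 55, 53, 51, 49, 47, 45, 43, 41, 39 — arithmetic, step −2.
Stream B: 16, 9, 2, -5, -12, -19, -26, -33, -40, -47, -54, -61 — arithmetic with common difference −7.
Term 25 comes from stream A (its 13th entry): 37.
Term 26 comes from stream A (its 14th entry): 35.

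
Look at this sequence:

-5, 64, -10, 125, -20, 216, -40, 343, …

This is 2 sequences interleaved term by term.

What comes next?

Taking every 2nd term gives 2 separate tracks.
Track A: -5, -10, -20, -40 — geometric, ×2 each step.
Track B: 64, 125, 216, 343 — perfect cubes starting at 4³.
Position 9 → track A, term 5 = -80.

-80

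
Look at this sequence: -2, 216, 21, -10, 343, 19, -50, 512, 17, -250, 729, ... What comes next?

15

Split by position mod 3 into 3 tracks.
Stream A: -2, -10, -50, -250 — geometric, ×5 each step.
Stream B: 216, 343, 512, 729 — perfect cubes starting at 6³.
Stream C: 21, 19, 17 — arithmetic with common difference −2.
The 12th slot belongs to stream C; its 4th term is 15.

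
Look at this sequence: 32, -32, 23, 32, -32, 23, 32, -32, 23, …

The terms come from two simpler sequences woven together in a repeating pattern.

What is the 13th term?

The slot pattern repeats as AAB (period 3), so there are 2 interleaved tracks.
Track A is 32, -32, 32, -32, 32, -32, which is oscillating between 32 and -32.
Track B is 23, 23, 23, which is constant 23.
Term 13 comes from track A (its 9th entry): 32.

32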